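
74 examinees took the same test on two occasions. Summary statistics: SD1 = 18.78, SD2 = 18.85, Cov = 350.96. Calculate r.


r = cov(X,Y) / (SD_X * SD_Y)
r = 350.96 / (18.78 * 18.85)
r = 350.96 / 354.003
r = 0.9914

0.9914


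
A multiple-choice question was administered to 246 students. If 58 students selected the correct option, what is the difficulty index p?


Item difficulty p = number correct / total examinees
p = 58 / 246
p = 0.2358

0.2358


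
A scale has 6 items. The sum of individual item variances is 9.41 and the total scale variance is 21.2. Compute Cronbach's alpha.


alpha = (k/(k-1)) * (1 - sum(si^2)/s_total^2)
= (6/5) * (1 - 9.41/21.2)
alpha = 0.6674

0.6674


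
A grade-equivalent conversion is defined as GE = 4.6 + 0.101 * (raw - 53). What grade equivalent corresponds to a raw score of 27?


raw - median = 27 - 53 = -26
slope * diff = 0.101 * -26 = -2.626
GE = 4.6 + -2.626
GE = 1.974

1.974


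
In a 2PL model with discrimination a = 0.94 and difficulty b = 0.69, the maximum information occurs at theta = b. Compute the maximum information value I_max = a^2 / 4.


For 2PL, max info at theta = b = 0.69
I_max = a^2 / 4 = 0.94^2 / 4
= 0.8836 / 4
I_max = 0.2209

0.2209


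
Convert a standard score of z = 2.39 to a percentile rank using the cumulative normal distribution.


CDF(z) = 0.5 * (1 + erf(z/sqrt(2)))
erf(1.69) = 0.9832
CDF = 0.9916
Percentile rank = 0.9916 * 100 = 99.16

99.16


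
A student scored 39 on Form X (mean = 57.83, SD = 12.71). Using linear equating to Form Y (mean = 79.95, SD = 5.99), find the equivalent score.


slope = SD_Y / SD_X = 5.99 / 12.71 ~ 0.4713
intercept = mean_Y - slope * mean_X = 79.95 - (5.99 / 12.71) * 57.83 ~ 52.6957
Y = slope * X + intercept. To avoid rounding drift from the rounded slope/intercept, evaluate the equivalent form Y = mean_Y + SD_Y * (X - mean_X) / SD_X at full precision:
Y = 79.95 + 5.99 * (39 - 57.83) / 12.71
Y = 79.95 - 5.99 * 18.83 / 12.71
Y = 79.95 - 112.7917 / 12.71
Y = 79.95 - 8.8742
Y = 71.0758

71.0758


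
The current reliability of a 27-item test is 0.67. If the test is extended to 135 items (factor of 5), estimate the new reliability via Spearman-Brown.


r_new = (n * rxx) / (1 + (n-1) * rxx)
r_new = (5 * 0.67) / (1 + 4 * 0.67)
r_new = 3.35 / 3.68
r_new = 0.9103

0.9103


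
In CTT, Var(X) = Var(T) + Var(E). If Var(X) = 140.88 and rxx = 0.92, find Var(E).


var_true = rxx * var_obs = 0.92 * 140.88 = 129.6096
var_error = var_obs - var_true
var_error = 140.88 - 129.6096
var_error = 11.2704

11.2704


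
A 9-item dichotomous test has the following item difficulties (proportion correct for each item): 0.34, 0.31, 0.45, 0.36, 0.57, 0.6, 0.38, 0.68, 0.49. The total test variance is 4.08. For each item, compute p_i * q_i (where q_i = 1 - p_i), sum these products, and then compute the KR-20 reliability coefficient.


For each item, compute p_i * q_i:
  Item 1: 0.34 * 0.66 = 0.2244
  Item 2: 0.31 * 0.69 = 0.2139
  Item 3: 0.45 * 0.55 = 0.2475
  Item 4: 0.36 * 0.64 = 0.2304
  Item 5: 0.57 * 0.43 = 0.2451
  Item 6: 0.6 * 0.4 = 0.24
  Item 7: 0.38 * 0.62 = 0.2356
  Item 8: 0.68 * 0.32 = 0.2176
  Item 9: 0.49 * 0.51 = 0.2499
Sum(p_i * q_i) = 0.2244 + 0.2139 + 0.2475 + 0.2304 + 0.2451 + 0.24 + 0.2356 + 0.2176 + 0.2499 = 2.1044
KR-20 = (k/(k-1)) * (1 - Sum(p_i*q_i) / Var_total)
= (9/8) * (1 - 2.1044/4.08)
= 1.125 * 0.4842
KR-20 = 0.5447

0.5447


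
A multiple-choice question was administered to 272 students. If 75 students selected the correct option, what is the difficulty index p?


Item difficulty p = number correct / total examinees
p = 75 / 272
p = 0.2757

0.2757


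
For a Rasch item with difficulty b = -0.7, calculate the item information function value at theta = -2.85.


P = 1/(1+exp(-(-2.85--0.7))) = 0.1043
I = P*(1-P) = 0.1043 * 0.8957
I = 0.0934

0.0934


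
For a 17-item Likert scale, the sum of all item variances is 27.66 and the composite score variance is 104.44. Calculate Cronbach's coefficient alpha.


alpha = (k/(k-1)) * (1 - sum(si^2)/s_total^2)
= (17/16) * (1 - 27.66/104.44)
alpha = 0.7811

0.7811


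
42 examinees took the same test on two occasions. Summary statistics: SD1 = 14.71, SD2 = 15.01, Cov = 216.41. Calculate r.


r = cov(X,Y) / (SD_X * SD_Y)
r = 216.41 / (14.71 * 15.01)
r = 216.41 / 220.7971
r = 0.9801

0.9801


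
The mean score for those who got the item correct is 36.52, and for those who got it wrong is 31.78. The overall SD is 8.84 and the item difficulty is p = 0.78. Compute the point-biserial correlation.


q = 1 - p = 0.22
rpb = ((M1 - M0) / SD) * sqrt(p * q)
rpb = ((36.52 - 31.78) / 8.84) * sqrt(0.78 * 0.22)
rpb = 0.2221

0.2221


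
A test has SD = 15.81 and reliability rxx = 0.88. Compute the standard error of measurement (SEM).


SEM = SD * sqrt(1 - rxx)
SEM = 15.81 * sqrt(1 - 0.88)
SEM = 15.81 * sqrt(0.12) = 15.81 * 0.34641
SEM = 5.4767

5.4767


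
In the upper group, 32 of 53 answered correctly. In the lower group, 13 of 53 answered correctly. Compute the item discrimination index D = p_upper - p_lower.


p_upper = 32/53 = 0.6038
p_lower = 13/53 = 0.2453
D = 0.6038 - 0.2453 = 0.3585

0.3585


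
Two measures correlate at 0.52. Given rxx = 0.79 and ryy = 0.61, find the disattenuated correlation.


r_corrected = rxy / sqrt(rxx * ryy)
= 0.52 / sqrt(0.79 * 0.61)
= 0.52 / sqrt(0.4819)
= 0.52 / 0.69419
r_corrected = 0.7491

0.7491


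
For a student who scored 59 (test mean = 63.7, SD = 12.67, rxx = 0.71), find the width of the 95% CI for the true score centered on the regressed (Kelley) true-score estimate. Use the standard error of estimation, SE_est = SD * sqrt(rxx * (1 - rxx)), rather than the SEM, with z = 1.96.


True score estimate = 0.71*59 + 0.29*63.7 = 60.363
SE_est = SD * sqrt(rxx * (1 - rxx)) = 12.67 * sqrt(0.71 * 0.29) = 12.67 * sqrt(0.2059) = 5.749165
CI = T_est +/- z * SE_est, so width = 2 * z * SE_est = 2 * 1.96 * 5.749165
Width = 22.5367

22.5367


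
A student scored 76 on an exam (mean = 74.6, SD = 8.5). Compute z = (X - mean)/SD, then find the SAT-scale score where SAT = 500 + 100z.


z = (X - mean) / SD = (76 - 74.6) / 8.5
z = 1.4 / 8.5
z = 0.1647
SAT-scale = SAT = 500 + 100z
Carry z at full precision (z = 1.4 / 8.5) into the conversion:
SAT-scale = 500 + 100 * (1.4 / 8.5) = 500 + 140 / 8.5
SAT-scale = 500 + 16.4706
SAT-scale = 516.4706

516.4706


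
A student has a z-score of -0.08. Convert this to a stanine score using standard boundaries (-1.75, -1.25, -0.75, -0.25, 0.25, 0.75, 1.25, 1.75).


Stanine boundaries: [-1.75, -1.25, -0.75, -0.25, 0.25, 0.75, 1.25, 1.75]
z = -0.08
Check each boundary:
  z >= -1.75 -> could be stanine 2
  z >= -1.25 -> could be stanine 3
  z >= -0.75 -> could be stanine 4
  z >= -0.25 -> could be stanine 5
  z < 0.25
  z < 0.75
  z < 1.25
  z < 1.75
Highest qualifying boundary gives stanine = 5

5


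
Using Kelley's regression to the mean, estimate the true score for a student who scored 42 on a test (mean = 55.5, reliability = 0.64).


T_est = rxx * X + (1 - rxx) * mean
T_est = 0.64 * 42 + 0.36 * 55.5
T_est = 26.88 + 19.98
T_est = 46.86

46.86


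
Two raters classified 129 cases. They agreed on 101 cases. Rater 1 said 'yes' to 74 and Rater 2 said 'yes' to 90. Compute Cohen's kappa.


P_o = 101/129 = 0.782946
P_e = (74*90 + 55*39) / 16641 = 0.529115
kappa = (P_o - P_e) / (1 - P_e)
kappa = (0.782946 - 0.529115) / (1 - 0.529115)
kappa = 0.5391

0.5391


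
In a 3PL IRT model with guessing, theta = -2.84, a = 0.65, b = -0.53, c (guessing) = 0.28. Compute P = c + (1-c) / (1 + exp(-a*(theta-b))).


logit = 0.65*(-2.84 - -0.53) = -1.5015
P* = 1/(1 + exp(--1.5015)) = 0.1822
P = 0.28 + (1 - 0.28) * 0.1822
P = 0.4112

0.4112


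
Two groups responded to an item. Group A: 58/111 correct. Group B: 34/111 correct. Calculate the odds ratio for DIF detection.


Odds_A = 58/53 = 1.0943
Odds_B = 34/77 = 0.4416
OR = Odds_A / Odds_B = 1.0943 / 0.4416
Exactly, OR = (58 * 77) / (53 * 34) = 4466 / 1802
OR = 2.4784

2.4784


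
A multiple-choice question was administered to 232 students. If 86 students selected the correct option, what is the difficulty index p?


Item difficulty p = number correct / total examinees
p = 86 / 232
p = 0.3707

0.3707


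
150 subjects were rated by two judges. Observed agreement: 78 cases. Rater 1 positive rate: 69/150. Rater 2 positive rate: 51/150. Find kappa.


P_o = 78/150 = 0.52
P_e = (69*51 + 81*99) / 22500 = 0.5128
kappa = (P_o - P_e) / (1 - P_e)
kappa = (0.52 - 0.5128) / (1 - 0.5128)
kappa = 0.0148

0.0148


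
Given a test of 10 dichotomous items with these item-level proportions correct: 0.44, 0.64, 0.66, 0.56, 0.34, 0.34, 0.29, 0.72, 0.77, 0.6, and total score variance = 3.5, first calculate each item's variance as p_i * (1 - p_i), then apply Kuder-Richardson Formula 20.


For each item, compute p_i * q_i:
  Item 1: 0.44 * 0.56 = 0.2464
  Item 2: 0.64 * 0.36 = 0.2304
  Item 3: 0.66 * 0.34 = 0.2244
  Item 4: 0.56 * 0.44 = 0.2464
  Item 5: 0.34 * 0.66 = 0.2244
  Item 6: 0.34 * 0.66 = 0.2244
  Item 7: 0.29 * 0.71 = 0.2059
  Item 8: 0.72 * 0.28 = 0.2016
  Item 9: 0.77 * 0.23 = 0.1771
  Item 10: 0.6 * 0.4 = 0.24
Sum(p_i * q_i) = 0.2464 + 0.2304 + 0.2244 + 0.2464 + 0.2244 + 0.2244 + 0.2059 + 0.2016 + 0.1771 + 0.24 = 2.221
KR-20 = (k/(k-1)) * (1 - Sum(p_i*q_i) / Var_total)
= (10/9) * (1 - 2.221/3.5)
= 1.1111 * 0.3654
KR-20 = 0.406

0.406


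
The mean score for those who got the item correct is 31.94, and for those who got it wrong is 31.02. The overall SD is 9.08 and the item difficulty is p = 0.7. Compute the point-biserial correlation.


q = 1 - p = 0.3
rpb = ((M1 - M0) / SD) * sqrt(p * q)
rpb = ((31.94 - 31.02) / 9.08) * sqrt(0.7 * 0.3)
rpb = 0.0464

0.0464


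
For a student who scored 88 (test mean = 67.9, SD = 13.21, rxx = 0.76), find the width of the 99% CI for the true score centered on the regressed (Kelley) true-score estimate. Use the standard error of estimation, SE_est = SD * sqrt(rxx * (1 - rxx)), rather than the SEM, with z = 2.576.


True score estimate = 0.76*88 + 0.24*67.9 = 83.176
SE_est = SD * sqrt(rxx * (1 - rxx)) = 13.21 * sqrt(0.76 * 0.24) = 13.21 * sqrt(0.1824) = 5.641768
CI = T_est +/- z * SE_est, so width = 2 * z * SE_est = 2 * 2.576 * 5.641768
Width = 29.0664

29.0664


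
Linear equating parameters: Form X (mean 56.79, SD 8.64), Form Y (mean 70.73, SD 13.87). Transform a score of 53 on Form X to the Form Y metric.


slope = SD_Y / SD_X = 13.87 / 8.64 ~ 1.6053
intercept = mean_Y - slope * mean_X = 70.73 - (13.87 / 8.64) * 56.79 ~ -20.4364
Y = slope * X + intercept. To avoid rounding drift from the rounded slope/intercept, evaluate the equivalent form Y = mean_Y + SD_Y * (X - mean_X) / SD_X at full precision:
Y = 70.73 + 13.87 * (53 - 56.79) / 8.64
Y = 70.73 - 13.87 * 3.79 / 8.64
Y = 70.73 - 52.5673 / 8.64
Y = 70.73 - 6.0842
Y = 64.6458

64.6458


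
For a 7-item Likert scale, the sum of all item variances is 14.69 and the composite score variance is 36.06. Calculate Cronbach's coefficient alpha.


alpha = (k/(k-1)) * (1 - sum(si^2)/s_total^2)
= (7/6) * (1 - 14.69/36.06)
alpha = 0.6914

0.6914


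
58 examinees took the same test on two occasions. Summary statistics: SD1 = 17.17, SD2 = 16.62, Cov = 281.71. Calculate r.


r = cov(X,Y) / (SD_X * SD_Y)
r = 281.71 / (17.17 * 16.62)
r = 281.71 / 285.3654
r = 0.9872

0.9872


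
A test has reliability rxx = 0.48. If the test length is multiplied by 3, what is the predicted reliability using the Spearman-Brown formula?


r_new = (n * rxx) / (1 + (n-1) * rxx)
r_new = (3 * 0.48) / (1 + 2 * 0.48)
r_new = 1.44 / 1.96
r_new = 0.7347

0.7347


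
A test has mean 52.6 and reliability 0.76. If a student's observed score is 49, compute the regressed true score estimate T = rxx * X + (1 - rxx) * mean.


T_est = rxx * X + (1 - rxx) * mean
T_est = 0.76 * 49 + 0.24 * 52.6
T_est = 37.24 + 12.624
T_est = 49.864

49.864


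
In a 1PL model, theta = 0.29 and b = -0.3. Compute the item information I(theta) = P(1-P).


P = 1/(1+exp(-(0.29--0.3))) = 0.6434
I = P*(1-P) = 0.6434 * 0.3566
I = 0.2294

0.2294


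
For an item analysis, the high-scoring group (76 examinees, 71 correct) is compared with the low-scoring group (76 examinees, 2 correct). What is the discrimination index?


p_upper = 71/76 = 0.9342
p_lower = 2/76 = 0.0263
D = 0.9342 - 0.0263 = 0.9079

0.9079


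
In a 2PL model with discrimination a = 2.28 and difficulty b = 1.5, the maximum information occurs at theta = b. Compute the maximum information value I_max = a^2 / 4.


For 2PL, max info at theta = b = 1.5
I_max = a^2 / 4 = 2.28^2 / 4
= 5.1984 / 4
I_max = 1.2996

1.2996


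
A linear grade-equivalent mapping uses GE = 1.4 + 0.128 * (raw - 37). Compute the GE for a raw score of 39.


raw - median = 39 - 37 = 2
slope * diff = 0.128 * 2 = 0.256
GE = 1.4 + 0.256
GE = 1.656

1.656


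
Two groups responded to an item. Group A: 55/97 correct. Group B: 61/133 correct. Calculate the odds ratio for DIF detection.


Odds_A = 55/42 = 1.3095
Odds_B = 61/72 = 0.8472
OR = Odds_A / Odds_B = 1.3095 / 0.8472
Exactly, OR = (55 * 72) / (42 * 61) = 3960 / 2562
OR = 1.5457

1.5457


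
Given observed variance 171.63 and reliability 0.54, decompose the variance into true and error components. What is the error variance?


var_true = rxx * var_obs = 0.54 * 171.63 = 92.6802
var_error = var_obs - var_true
var_error = 171.63 - 92.6802
var_error = 78.9498

78.9498


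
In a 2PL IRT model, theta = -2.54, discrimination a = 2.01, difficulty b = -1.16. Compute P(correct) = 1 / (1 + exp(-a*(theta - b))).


a*(theta - b) = 2.01 * (-2.54 - -1.16) = -2.7738
exp(--2.7738) = 16.0194
P = 1 / (1 + 16.0194)
P = 0.0588

0.0588


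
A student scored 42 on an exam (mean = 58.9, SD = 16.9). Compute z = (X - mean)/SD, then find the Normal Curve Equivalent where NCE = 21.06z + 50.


z = (X - mean) / SD = (42 - 58.9) / 16.9
z = -16.9 / 16.9
z = -1.0
NCE = NCE = 21.06z + 50
Carry z at full precision (z = -16.9 / 16.9) into the conversion:
NCE = 21.06 * (-16.9 / 16.9) + 50 = -355.914 / 16.9 + 50
NCE = -21.06 + 50
NCE = 28.94

28.94


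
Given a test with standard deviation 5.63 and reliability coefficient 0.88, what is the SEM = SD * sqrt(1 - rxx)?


SEM = SD * sqrt(1 - rxx)
SEM = 5.63 * sqrt(1 - 0.88)
SEM = 5.63 * sqrt(0.12) = 5.63 * 0.34641
SEM = 1.9503

1.9503


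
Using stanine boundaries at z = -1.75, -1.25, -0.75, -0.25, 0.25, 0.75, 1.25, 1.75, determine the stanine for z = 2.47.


Stanine boundaries: [-1.75, -1.25, -0.75, -0.25, 0.25, 0.75, 1.25, 1.75]
z = 2.47
Check each boundary:
  z >= -1.75 -> could be stanine 2
  z >= -1.25 -> could be stanine 3
  z >= -0.75 -> could be stanine 4
  z >= -0.25 -> could be stanine 5
  z >= 0.25 -> could be stanine 6
  z >= 0.75 -> could be stanine 7
  z >= 1.25 -> could be stanine 8
  z >= 1.75 -> could be stanine 9
Highest qualifying boundary gives stanine = 9

9


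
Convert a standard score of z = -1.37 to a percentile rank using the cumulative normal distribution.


CDF(z) = 0.5 * (1 + erf(z/sqrt(2)))
erf(-0.9687) = -0.8293
CDF = 0.0853
Percentile rank = 0.0853 * 100 = 8.53

8.53


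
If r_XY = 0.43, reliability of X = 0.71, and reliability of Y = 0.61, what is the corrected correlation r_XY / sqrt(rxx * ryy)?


r_corrected = rxy / sqrt(rxx * ryy)
= 0.43 / sqrt(0.71 * 0.61)
= 0.43 / sqrt(0.4331)
= 0.43 / 0.658103
r_corrected = 0.6534

0.6534


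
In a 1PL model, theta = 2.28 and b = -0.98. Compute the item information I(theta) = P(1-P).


P = 1/(1+exp(-(2.28--0.98))) = 0.963
I = P*(1-P) = 0.963 * 0.037
I = 0.0356

0.0356


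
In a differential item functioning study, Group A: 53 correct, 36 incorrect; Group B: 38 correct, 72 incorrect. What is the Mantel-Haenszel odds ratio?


Odds_A = 53/36 = 1.4722
Odds_B = 38/72 = 0.5278
OR = Odds_A / Odds_B = 1.4722 / 0.5278
Exactly, OR = (53 * 72) / (36 * 38) = 3816 / 1368
OR = 2.7895

2.7895


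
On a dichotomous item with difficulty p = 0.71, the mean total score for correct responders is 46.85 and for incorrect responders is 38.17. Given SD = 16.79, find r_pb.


q = 1 - p = 0.29
rpb = ((M1 - M0) / SD) * sqrt(p * q)
rpb = ((46.85 - 38.17) / 16.79) * sqrt(0.71 * 0.29)
rpb = 0.2346

0.2346


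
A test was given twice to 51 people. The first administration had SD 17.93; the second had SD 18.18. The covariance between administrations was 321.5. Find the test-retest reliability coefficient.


r = cov(X,Y) / (SD_X * SD_Y)
r = 321.5 / (17.93 * 18.18)
r = 321.5 / 325.9674
r = 0.9863

0.9863


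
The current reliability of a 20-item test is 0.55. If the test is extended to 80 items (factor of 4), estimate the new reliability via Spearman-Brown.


r_new = (n * rxx) / (1 + (n-1) * rxx)
r_new = (4 * 0.55) / (1 + 3 * 0.55)
r_new = 2.2 / 2.65
r_new = 0.8302

0.8302


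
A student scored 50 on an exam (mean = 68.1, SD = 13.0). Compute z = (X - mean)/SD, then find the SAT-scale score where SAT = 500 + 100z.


z = (X - mean) / SD = (50 - 68.1) / 13.0
z = -18.1 / 13.0
z = -1.3923
SAT-scale = SAT = 500 + 100z
Carry z at full precision (z = -18.1 / 13.0) into the conversion:
SAT-scale = 500 + 100 * (-18.1 / 13.0) = 500 + -1810 / 13.0
SAT-scale = 500 + -139.2308
SAT-scale = 360.7692

360.7692


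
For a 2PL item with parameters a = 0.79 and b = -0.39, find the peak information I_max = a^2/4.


For 2PL, max info at theta = b = -0.39
I_max = a^2 / 4 = 0.79^2 / 4
= 0.6241 / 4
I_max = 0.156

0.156


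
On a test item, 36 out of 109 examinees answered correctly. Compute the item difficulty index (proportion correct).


Item difficulty p = number correct / total examinees
p = 36 / 109
p = 0.3303

0.3303


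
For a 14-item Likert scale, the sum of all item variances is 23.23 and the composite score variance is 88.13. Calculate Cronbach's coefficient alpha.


alpha = (k/(k-1)) * (1 - sum(si^2)/s_total^2)
= (14/13) * (1 - 23.23/88.13)
alpha = 0.7931

0.7931


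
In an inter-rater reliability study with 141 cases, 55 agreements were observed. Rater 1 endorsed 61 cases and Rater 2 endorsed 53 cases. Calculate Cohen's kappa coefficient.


P_o = 55/141 = 0.390071
P_e = (61*53 + 80*88) / 19881 = 0.516725
kappa = (P_o - P_e) / (1 - P_e)
kappa = (0.390071 - 0.516725) / (1 - 0.516725)
kappa = -0.2621

-0.2621


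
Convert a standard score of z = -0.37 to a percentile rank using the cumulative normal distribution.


CDF(z) = 0.5 * (1 + erf(z/sqrt(2)))
erf(-0.2616) = -0.2886
CDF = 0.3557
Percentile rank = 0.3557 * 100 = 35.57

35.57


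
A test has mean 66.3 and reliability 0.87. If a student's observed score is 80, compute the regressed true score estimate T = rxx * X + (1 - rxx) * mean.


T_est = rxx * X + (1 - rxx) * mean
T_est = 0.87 * 80 + 0.13 * 66.3
T_est = 69.6 + 8.619
T_est = 78.219

78.219


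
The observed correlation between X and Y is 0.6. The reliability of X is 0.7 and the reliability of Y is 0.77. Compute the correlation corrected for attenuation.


r_corrected = rxy / sqrt(rxx * ryy)
= 0.6 / sqrt(0.7 * 0.77)
= 0.6 / sqrt(0.539)
= 0.6 / 0.734166
r_corrected = 0.8173

0.8173


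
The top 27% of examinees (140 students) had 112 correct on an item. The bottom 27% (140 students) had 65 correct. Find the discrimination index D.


p_upper = 112/140 = 0.8
p_lower = 65/140 = 0.4643
D = 0.8 - 0.4643 = 0.3357

0.3357


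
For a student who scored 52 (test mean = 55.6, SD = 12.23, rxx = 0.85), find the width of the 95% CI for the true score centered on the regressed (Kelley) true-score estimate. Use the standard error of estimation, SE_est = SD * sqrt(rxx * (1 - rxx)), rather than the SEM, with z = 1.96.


True score estimate = 0.85*52 + 0.15*55.6 = 52.54
SE_est = SD * sqrt(rxx * (1 - rxx)) = 12.23 * sqrt(0.85 * 0.15) = 12.23 * sqrt(0.1275) = 4.366983
CI = T_est +/- z * SE_est, so width = 2 * z * SE_est = 2 * 1.96 * 4.366983
Width = 17.1186

17.1186


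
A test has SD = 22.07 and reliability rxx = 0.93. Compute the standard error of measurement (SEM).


SEM = SD * sqrt(1 - rxx)
SEM = 22.07 * sqrt(1 - 0.93)
SEM = 22.07 * sqrt(0.07) = 22.07 * 0.264575
SEM = 5.8392

5.8392


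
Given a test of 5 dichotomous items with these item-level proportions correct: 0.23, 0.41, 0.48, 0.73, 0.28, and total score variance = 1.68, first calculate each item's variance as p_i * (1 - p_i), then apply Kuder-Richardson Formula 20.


For each item, compute p_i * q_i:
  Item 1: 0.23 * 0.77 = 0.1771
  Item 2: 0.41 * 0.59 = 0.2419
  Item 3: 0.48 * 0.52 = 0.2496
  Item 4: 0.73 * 0.27 = 0.1971
  Item 5: 0.28 * 0.72 = 0.2016
Sum(p_i * q_i) = 0.1771 + 0.2419 + 0.2496 + 0.1971 + 0.2016 = 1.0673
KR-20 = (k/(k-1)) * (1 - Sum(p_i*q_i) / Var_total)
= (5/4) * (1 - 1.0673/1.68)
= 1.25 * 0.3647
KR-20 = 0.4559

0.4559


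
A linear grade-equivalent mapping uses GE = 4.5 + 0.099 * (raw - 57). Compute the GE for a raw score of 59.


raw - median = 59 - 57 = 2
slope * diff = 0.099 * 2 = 0.198
GE = 4.5 + 0.198
GE = 4.698

4.698


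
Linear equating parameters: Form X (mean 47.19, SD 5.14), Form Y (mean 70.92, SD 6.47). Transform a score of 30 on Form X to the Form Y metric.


slope = SD_Y / SD_X = 6.47 / 5.14 ~ 1.2588
intercept = mean_Y - slope * mean_X = 70.92 - (6.47 / 5.14) * 47.19 ~ 11.5194
Y = slope * X + intercept. To avoid rounding drift from the rounded slope/intercept, evaluate the equivalent form Y = mean_Y + SD_Y * (X - mean_X) / SD_X at full precision:
Y = 70.92 + 6.47 * (30 - 47.19) / 5.14
Y = 70.92 - 6.47 * 17.19 / 5.14
Y = 70.92 - 111.2193 / 5.14
Y = 70.92 - 21.638
Y = 49.282

49.282


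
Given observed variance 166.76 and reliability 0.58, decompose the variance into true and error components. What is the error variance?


var_true = rxx * var_obs = 0.58 * 166.76 = 96.7208
var_error = var_obs - var_true
var_error = 166.76 - 96.7208
var_error = 70.0392

70.0392


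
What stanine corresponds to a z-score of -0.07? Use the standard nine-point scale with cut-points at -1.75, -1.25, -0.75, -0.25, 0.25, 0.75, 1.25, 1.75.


Stanine boundaries: [-1.75, -1.25, -0.75, -0.25, 0.25, 0.75, 1.25, 1.75]
z = -0.07
Check each boundary:
  z >= -1.75 -> could be stanine 2
  z >= -1.25 -> could be stanine 3
  z >= -0.75 -> could be stanine 4
  z >= -0.25 -> could be stanine 5
  z < 0.25
  z < 0.75
  z < 1.25
  z < 1.75
Highest qualifying boundary gives stanine = 5

5


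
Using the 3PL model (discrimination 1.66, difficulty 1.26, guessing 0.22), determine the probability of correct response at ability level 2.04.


logit = 1.66*(2.04 - 1.26) = 1.2948
P* = 1/(1 + exp(-1.2948)) = 0.785
P = 0.22 + (1 - 0.22) * 0.785
P = 0.8323

0.8323


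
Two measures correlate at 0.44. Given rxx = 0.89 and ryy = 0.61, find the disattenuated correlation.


r_corrected = rxy / sqrt(rxx * ryy)
= 0.44 / sqrt(0.89 * 0.61)
= 0.44 / sqrt(0.5429)
= 0.44 / 0.736817
r_corrected = 0.5972

0.5972


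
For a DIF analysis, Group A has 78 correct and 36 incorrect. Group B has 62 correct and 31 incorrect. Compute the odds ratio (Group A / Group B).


Odds_A = 78/36 = 2.1667
Odds_B = 62/31 = 2.0
OR = Odds_A / Odds_B = 2.1667 / 2.0
Exactly, OR = (78 * 31) / (36 * 62) = 2418 / 2232
OR = 1.0833

1.0833


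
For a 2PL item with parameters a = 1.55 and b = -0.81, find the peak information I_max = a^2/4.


For 2PL, max info at theta = b = -0.81
I_max = a^2 / 4 = 1.55^2 / 4
= 2.4025 / 4
I_max = 0.6006

0.6006


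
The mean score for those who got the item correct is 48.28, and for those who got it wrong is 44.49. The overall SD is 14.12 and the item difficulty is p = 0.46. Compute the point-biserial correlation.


q = 1 - p = 0.54
rpb = ((M1 - M0) / SD) * sqrt(p * q)
rpb = ((48.28 - 44.49) / 14.12) * sqrt(0.46 * 0.54)
rpb = 0.1338

0.1338


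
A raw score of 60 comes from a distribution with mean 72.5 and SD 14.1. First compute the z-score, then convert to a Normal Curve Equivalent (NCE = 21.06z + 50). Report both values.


z = (X - mean) / SD = (60 - 72.5) / 14.1
z = -12.5 / 14.1
z = -0.8865
NCE = NCE = 21.06z + 50
Carry z at full precision (z = -12.5 / 14.1) into the conversion:
NCE = 21.06 * (-12.5 / 14.1) + 50 = -263.25 / 14.1 + 50
NCE = -18.6702 + 50
NCE = 31.3298

31.3298


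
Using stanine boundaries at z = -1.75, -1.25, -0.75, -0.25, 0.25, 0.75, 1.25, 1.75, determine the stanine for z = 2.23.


Stanine boundaries: [-1.75, -1.25, -0.75, -0.25, 0.25, 0.75, 1.25, 1.75]
z = 2.23
Check each boundary:
  z >= -1.75 -> could be stanine 2
  z >= -1.25 -> could be stanine 3
  z >= -0.75 -> could be stanine 4
  z >= -0.25 -> could be stanine 5
  z >= 0.25 -> could be stanine 6
  z >= 0.75 -> could be stanine 7
  z >= 1.25 -> could be stanine 8
  z >= 1.75 -> could be stanine 9
Highest qualifying boundary gives stanine = 9

9


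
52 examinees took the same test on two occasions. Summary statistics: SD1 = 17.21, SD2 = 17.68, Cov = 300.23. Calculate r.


r = cov(X,Y) / (SD_X * SD_Y)
r = 300.23 / (17.21 * 17.68)
r = 300.23 / 304.2728
r = 0.9867

0.9867


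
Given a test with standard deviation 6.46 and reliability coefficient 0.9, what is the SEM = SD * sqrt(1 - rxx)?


SEM = SD * sqrt(1 - rxx)
SEM = 6.46 * sqrt(1 - 0.9)
SEM = 6.46 * sqrt(0.1) = 6.46 * 0.316228
SEM = 2.0428

2.0428


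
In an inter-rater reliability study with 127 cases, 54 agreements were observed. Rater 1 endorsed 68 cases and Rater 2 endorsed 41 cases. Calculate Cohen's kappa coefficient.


P_o = 54/127 = 0.425197
P_e = (68*41 + 59*86) / 16129 = 0.487445
kappa = (P_o - P_e) / (1 - P_e)
kappa = (0.425197 - 0.487445) / (1 - 0.487445)
kappa = -0.1214

-0.1214


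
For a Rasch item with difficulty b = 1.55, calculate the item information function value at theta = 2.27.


P = 1/(1+exp(-(2.27-1.55))) = 0.6726
I = P*(1-P) = 0.6726 * 0.3274
I = 0.2202

0.2202


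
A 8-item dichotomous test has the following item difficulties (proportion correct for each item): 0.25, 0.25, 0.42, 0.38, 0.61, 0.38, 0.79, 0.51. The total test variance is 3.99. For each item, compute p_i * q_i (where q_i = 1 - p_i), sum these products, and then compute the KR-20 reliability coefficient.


For each item, compute p_i * q_i:
  Item 1: 0.25 * 0.75 = 0.1875
  Item 2: 0.25 * 0.75 = 0.1875
  Item 3: 0.42 * 0.58 = 0.2436
  Item 4: 0.38 * 0.62 = 0.2356
  Item 5: 0.61 * 0.39 = 0.2379
  Item 6: 0.38 * 0.62 = 0.2356
  Item 7: 0.79 * 0.21 = 0.1659
  Item 8: 0.51 * 0.49 = 0.2499
Sum(p_i * q_i) = 0.1875 + 0.1875 + 0.2436 + 0.2356 + 0.2379 + 0.2356 + 0.1659 + 0.2499 = 1.7435
KR-20 = (k/(k-1)) * (1 - Sum(p_i*q_i) / Var_total)
= (8/7) * (1 - 1.7435/3.99)
= 1.1429 * 0.563
KR-20 = 0.6435

0.6435


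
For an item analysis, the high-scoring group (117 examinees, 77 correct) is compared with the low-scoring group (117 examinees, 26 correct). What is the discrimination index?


p_upper = 77/117 = 0.6581
p_lower = 26/117 = 0.2222
D = 0.6581 - 0.2222 = 0.4359

0.4359


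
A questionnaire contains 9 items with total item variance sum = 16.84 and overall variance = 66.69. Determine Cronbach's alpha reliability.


alpha = (k/(k-1)) * (1 - sum(si^2)/s_total^2)
= (9/8) * (1 - 16.84/66.69)
alpha = 0.8409

0.8409


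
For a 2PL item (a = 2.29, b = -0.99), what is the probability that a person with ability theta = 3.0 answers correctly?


a*(theta - b) = 2.29 * (3.0 - -0.99) = 9.1371
exp(-9.1371) = 0.0001
P = 1 / (1 + 0.0001)
P = 0.9999

0.9999


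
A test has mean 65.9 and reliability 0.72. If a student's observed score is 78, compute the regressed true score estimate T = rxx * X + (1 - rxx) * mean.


T_est = rxx * X + (1 - rxx) * mean
T_est = 0.72 * 78 + 0.28 * 65.9
T_est = 56.16 + 18.452
T_est = 74.612

74.612


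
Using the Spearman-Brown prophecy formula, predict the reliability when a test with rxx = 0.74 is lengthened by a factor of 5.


r_new = (n * rxx) / (1 + (n-1) * rxx)
r_new = (5 * 0.74) / (1 + 4 * 0.74)
r_new = 3.7 / 3.96
r_new = 0.9343

0.9343


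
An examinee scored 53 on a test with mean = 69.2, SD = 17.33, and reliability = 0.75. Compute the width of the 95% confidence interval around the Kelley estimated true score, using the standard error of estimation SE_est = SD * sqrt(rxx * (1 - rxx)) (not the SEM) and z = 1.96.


True score estimate = 0.75*53 + 0.25*69.2 = 57.05
SE_est = SD * sqrt(rxx * (1 - rxx)) = 17.33 * sqrt(0.75 * 0.25) = 17.33 * sqrt(0.1875) = 7.50411
CI = T_est +/- z * SE_est, so width = 2 * z * SE_est = 2 * 1.96 * 7.50411
Width = 29.4161

29.4161


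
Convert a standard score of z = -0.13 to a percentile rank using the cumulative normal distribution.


CDF(z) = 0.5 * (1 + erf(z/sqrt(2)))
erf(-0.0919) = -0.1034
CDF = 0.4483
Percentile rank = 0.4483 * 100 = 44.83

44.83


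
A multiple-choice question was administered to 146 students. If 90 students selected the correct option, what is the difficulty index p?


Item difficulty p = number correct / total examinees
p = 90 / 146
p = 0.6164

0.6164


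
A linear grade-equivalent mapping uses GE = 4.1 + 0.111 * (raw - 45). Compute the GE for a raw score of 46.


raw - median = 46 - 45 = 1
slope * diff = 0.111 * 1 = 0.111
GE = 4.1 + 0.111
GE = 4.211

4.211


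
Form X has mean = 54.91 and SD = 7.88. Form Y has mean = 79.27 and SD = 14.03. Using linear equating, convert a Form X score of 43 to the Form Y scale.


slope = SD_Y / SD_X = 14.03 / 7.88 ~ 1.7805
intercept = mean_Y - slope * mean_X = 79.27 - (14.03 / 7.88) * 54.91 ~ -18.4949
Y = slope * X + intercept. To avoid rounding drift from the rounded slope/intercept, evaluate the equivalent form Y = mean_Y + SD_Y * (X - mean_X) / SD_X at full precision:
Y = 79.27 + 14.03 * (43 - 54.91) / 7.88
Y = 79.27 - 14.03 * 11.91 / 7.88
Y = 79.27 - 167.0973 / 7.88
Y = 79.27 - 21.2052
Y = 58.0648

58.0648


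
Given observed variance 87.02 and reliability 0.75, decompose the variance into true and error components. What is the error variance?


var_true = rxx * var_obs = 0.75 * 87.02 = 65.265
var_error = var_obs - var_true
var_error = 87.02 - 65.265
var_error = 21.755

21.755


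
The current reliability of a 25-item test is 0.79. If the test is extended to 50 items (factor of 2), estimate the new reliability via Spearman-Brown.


r_new = (n * rxx) / (1 + (n-1) * rxx)
r_new = (2 * 0.79) / (1 + 1 * 0.79)
r_new = 1.58 / 1.79
r_new = 0.8827

0.8827


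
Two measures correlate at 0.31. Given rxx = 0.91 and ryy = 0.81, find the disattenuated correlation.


r_corrected = rxy / sqrt(rxx * ryy)
= 0.31 / sqrt(0.91 * 0.81)
= 0.31 / sqrt(0.7371)
= 0.31 / 0.858545
r_corrected = 0.3611

0.3611


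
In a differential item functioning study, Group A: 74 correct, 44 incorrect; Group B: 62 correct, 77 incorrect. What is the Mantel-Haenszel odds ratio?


Odds_A = 74/44 = 1.6818
Odds_B = 62/77 = 0.8052
OR = Odds_A / Odds_B = 1.6818 / 0.8052
Exactly, OR = (74 * 77) / (44 * 62) = 5698 / 2728
OR = 2.0887

2.0887


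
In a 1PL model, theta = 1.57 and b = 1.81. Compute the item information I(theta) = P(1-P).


P = 1/(1+exp(-(1.57-1.81))) = 0.4403
I = P*(1-P) = 0.4403 * 0.5597
I = 0.2464

0.2464


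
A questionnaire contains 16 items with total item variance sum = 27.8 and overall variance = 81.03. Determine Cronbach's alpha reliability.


alpha = (k/(k-1)) * (1 - sum(si^2)/s_total^2)
= (16/15) * (1 - 27.8/81.03)
alpha = 0.7007

0.7007


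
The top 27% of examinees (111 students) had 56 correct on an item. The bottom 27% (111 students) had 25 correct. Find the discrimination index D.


p_upper = 56/111 = 0.5045
p_lower = 25/111 = 0.2252
D = 0.5045 - 0.2252 = 0.2793

0.2793


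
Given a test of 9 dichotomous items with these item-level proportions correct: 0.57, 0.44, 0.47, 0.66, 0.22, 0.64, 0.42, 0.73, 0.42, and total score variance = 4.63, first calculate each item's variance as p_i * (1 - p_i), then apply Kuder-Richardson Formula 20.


For each item, compute p_i * q_i:
  Item 1: 0.57 * 0.43 = 0.2451
  Item 2: 0.44 * 0.56 = 0.2464
  Item 3: 0.47 * 0.53 = 0.2491
  Item 4: 0.66 * 0.34 = 0.2244
  Item 5: 0.22 * 0.78 = 0.1716
  Item 6: 0.64 * 0.36 = 0.2304
  Item 7: 0.42 * 0.58 = 0.2436
  Item 8: 0.73 * 0.27 = 0.1971
  Item 9: 0.42 * 0.58 = 0.2436
Sum(p_i * q_i) = 0.2451 + 0.2464 + 0.2491 + 0.2244 + 0.1716 + 0.2304 + 0.2436 + 0.1971 + 0.2436 = 2.0513
KR-20 = (k/(k-1)) * (1 - Sum(p_i*q_i) / Var_total)
= (9/8) * (1 - 2.0513/4.63)
= 1.125 * 0.557
KR-20 = 0.6266

0.6266


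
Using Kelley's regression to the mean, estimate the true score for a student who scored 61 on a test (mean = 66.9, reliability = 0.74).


T_est = rxx * X + (1 - rxx) * mean
T_est = 0.74 * 61 + 0.26 * 66.9
T_est = 45.14 + 17.394
T_est = 62.534

62.534


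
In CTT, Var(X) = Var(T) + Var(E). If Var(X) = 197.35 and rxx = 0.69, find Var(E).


var_true = rxx * var_obs = 0.69 * 197.35 = 136.1715
var_error = var_obs - var_true
var_error = 197.35 - 136.1715
var_error = 61.1785

61.1785


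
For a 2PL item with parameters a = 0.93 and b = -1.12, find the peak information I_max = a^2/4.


For 2PL, max info at theta = b = -1.12
I_max = a^2 / 4 = 0.93^2 / 4
= 0.8649 / 4
I_max = 0.2162

0.2162


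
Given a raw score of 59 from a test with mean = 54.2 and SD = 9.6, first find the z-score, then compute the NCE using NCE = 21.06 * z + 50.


z = (X - mean) / SD = (59 - 54.2) / 9.6
z = 4.8 / 9.6
z = 0.5
NCE = NCE = 21.06z + 50
Carry z at full precision (z = 4.8 / 9.6) into the conversion:
NCE = 21.06 * (4.8 / 9.6) + 50 = 101.088 / 9.6 + 50
NCE = 10.53 + 50
NCE = 60.53

60.53


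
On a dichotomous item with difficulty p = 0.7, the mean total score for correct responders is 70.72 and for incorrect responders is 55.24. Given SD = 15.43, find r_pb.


q = 1 - p = 0.3
rpb = ((M1 - M0) / SD) * sqrt(p * q)
rpb = ((70.72 - 55.24) / 15.43) * sqrt(0.7 * 0.3)
rpb = 0.4597

0.4597


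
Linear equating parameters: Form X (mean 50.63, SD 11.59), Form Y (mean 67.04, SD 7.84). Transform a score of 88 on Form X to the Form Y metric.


slope = SD_Y / SD_X = 7.84 / 11.59 ~ 0.6764
intercept = mean_Y - slope * mean_X = 67.04 - (7.84 / 11.59) * 50.63 ~ 32.7916
Y = slope * X + intercept. To avoid rounding drift from the rounded slope/intercept, evaluate the equivalent form Y = mean_Y + SD_Y * (X - mean_X) / SD_X at full precision:
Y = 67.04 + 7.84 * (88 - 50.63) / 11.59
Y = 67.04 + 7.84 * 37.37 / 11.59
Y = 67.04 + 292.9808 / 11.59
Y = 67.04 + 25.2788
Y = 92.3188

92.3188


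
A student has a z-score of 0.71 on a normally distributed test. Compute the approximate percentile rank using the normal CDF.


CDF(z) = 0.5 * (1 + erf(z/sqrt(2)))
erf(0.502) = 0.5223
CDF = 0.7611
Percentile rank = 0.7611 * 100 = 76.11

76.11


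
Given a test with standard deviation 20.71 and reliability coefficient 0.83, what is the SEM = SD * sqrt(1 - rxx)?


SEM = SD * sqrt(1 - rxx)
SEM = 20.71 * sqrt(1 - 0.83)
SEM = 20.71 * sqrt(0.17) = 20.71 * 0.412311
SEM = 8.539

8.539


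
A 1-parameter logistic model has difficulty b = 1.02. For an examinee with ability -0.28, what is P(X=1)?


theta - b = -0.28 - 1.02 = -1.3
exp(-(theta - b)) = exp(1.3) = 3.6693
P = 1 / (1 + 3.6693)
P = 0.2142

0.2142


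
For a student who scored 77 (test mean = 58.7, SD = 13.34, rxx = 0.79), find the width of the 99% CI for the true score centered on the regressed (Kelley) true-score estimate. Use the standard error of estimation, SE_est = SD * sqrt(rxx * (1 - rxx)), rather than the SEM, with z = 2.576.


True score estimate = 0.79*77 + 0.21*58.7 = 73.157
SE_est = SD * sqrt(rxx * (1 - rxx)) = 13.34 * sqrt(0.79 * 0.21) = 13.34 * sqrt(0.1659) = 5.433492
CI = T_est +/- z * SE_est, so width = 2 * z * SE_est = 2 * 2.576 * 5.433492
Width = 27.9934

27.9934


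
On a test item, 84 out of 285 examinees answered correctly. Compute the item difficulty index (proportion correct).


Item difficulty p = number correct / total examinees
p = 84 / 285
p = 0.2947

0.2947


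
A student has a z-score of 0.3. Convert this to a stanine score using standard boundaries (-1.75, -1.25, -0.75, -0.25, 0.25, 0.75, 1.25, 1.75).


Stanine boundaries: [-1.75, -1.25, -0.75, -0.25, 0.25, 0.75, 1.25, 1.75]
z = 0.3
Check each boundary:
  z >= -1.75 -> could be stanine 2
  z >= -1.25 -> could be stanine 3
  z >= -0.75 -> could be stanine 4
  z >= -0.25 -> could be stanine 5
  z >= 0.25 -> could be stanine 6
  z < 0.75
  z < 1.25
  z < 1.75
Highest qualifying boundary gives stanine = 6

6


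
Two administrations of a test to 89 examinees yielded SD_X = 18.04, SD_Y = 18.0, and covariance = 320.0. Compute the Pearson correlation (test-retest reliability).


r = cov(X,Y) / (SD_X * SD_Y)
r = 320.0 / (18.04 * 18.0)
r = 320.0 / 324.72
r = 0.9855

0.9855


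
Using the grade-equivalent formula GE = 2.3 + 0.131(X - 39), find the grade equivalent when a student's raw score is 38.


raw - median = 38 - 39 = -1
slope * diff = 0.131 * -1 = -0.131
GE = 2.3 + -0.131
GE = 2.169

2.169


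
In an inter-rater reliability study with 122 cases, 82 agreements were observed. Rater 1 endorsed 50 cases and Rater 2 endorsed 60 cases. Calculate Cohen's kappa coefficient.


P_o = 82/122 = 0.672131
P_e = (50*60 + 72*62) / 14884 = 0.501478
kappa = (P_o - P_e) / (1 - P_e)
kappa = (0.672131 - 0.501478) / (1 - 0.501478)
kappa = 0.3423

0.3423


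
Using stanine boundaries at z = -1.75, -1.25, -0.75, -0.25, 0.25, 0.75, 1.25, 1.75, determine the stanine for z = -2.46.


Stanine boundaries: [-1.75, -1.25, -0.75, -0.25, 0.25, 0.75, 1.25, 1.75]
z = -2.46
Check each boundary:
  z < -1.75
  z < -1.25
  z < -0.75
  z < -0.25
  z < 0.25
  z < 0.75
  z < 1.25
  z < 1.75
Highest qualifying boundary gives stanine = 1

1


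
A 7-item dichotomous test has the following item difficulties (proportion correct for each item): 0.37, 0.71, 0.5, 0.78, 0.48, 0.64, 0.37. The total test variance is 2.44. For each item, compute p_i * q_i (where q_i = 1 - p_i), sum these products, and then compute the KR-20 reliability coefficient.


For each item, compute p_i * q_i:
  Item 1: 0.37 * 0.63 = 0.2331
  Item 2: 0.71 * 0.29 = 0.2059
  Item 3: 0.5 * 0.5 = 0.25
  Item 4: 0.78 * 0.22 = 0.1716
  Item 5: 0.48 * 0.52 = 0.2496
  Item 6: 0.64 * 0.36 = 0.2304
  Item 7: 0.37 * 0.63 = 0.2331
Sum(p_i * q_i) = 0.2331 + 0.2059 + 0.25 + 0.1716 + 0.2496 + 0.2304 + 0.2331 = 1.5737
KR-20 = (k/(k-1)) * (1 - Sum(p_i*q_i) / Var_total)
= (7/6) * (1 - 1.5737/2.44)
= 1.1667 * 0.355
KR-20 = 0.4142

0.4142


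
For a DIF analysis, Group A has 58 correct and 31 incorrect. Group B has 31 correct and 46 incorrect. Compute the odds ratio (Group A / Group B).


Odds_A = 58/31 = 1.871
Odds_B = 31/46 = 0.6739
OR = Odds_A / Odds_B = 1.871 / 0.6739
Exactly, OR = (58 * 46) / (31 * 31) = 2668 / 961
OR = 2.7763

2.7763


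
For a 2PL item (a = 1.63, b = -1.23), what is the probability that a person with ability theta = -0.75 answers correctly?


a*(theta - b) = 1.63 * (-0.75 - -1.23) = 0.7824
exp(-0.7824) = 0.4573
P = 1 / (1 + 0.4573)
P = 0.6862

0.6862


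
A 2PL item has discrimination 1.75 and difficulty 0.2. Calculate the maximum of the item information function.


For 2PL, max info at theta = b = 0.2
I_max = a^2 / 4 = 1.75^2 / 4
= 3.0625 / 4
I_max = 0.7656

0.7656


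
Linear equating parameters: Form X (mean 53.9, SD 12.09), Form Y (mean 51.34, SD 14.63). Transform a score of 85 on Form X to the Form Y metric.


slope = SD_Y / SD_X = 14.63 / 12.09 ~ 1.2101
intercept = mean_Y - slope * mean_X = 51.34 - (14.63 / 12.09) * 53.9 ~ -13.8839
Y = slope * X + intercept. To avoid rounding drift from the rounded slope/intercept, evaluate the equivalent form Y = mean_Y + SD_Y * (X - mean_X) / SD_X at full precision:
Y = 51.34 + 14.63 * (85 - 53.9) / 12.09
Y = 51.34 + 14.63 * 31.1 / 12.09
Y = 51.34 + 454.993 / 12.09
Y = 51.34 + 37.6338
Y = 88.9738

88.9738


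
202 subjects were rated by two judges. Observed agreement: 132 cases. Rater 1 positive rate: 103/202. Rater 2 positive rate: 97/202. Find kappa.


P_o = 132/202 = 0.653465
P_e = (103*97 + 99*105) / 40804 = 0.499608
kappa = (P_o - P_e) / (1 - P_e)
kappa = (0.653465 - 0.499608) / (1 - 0.499608)
kappa = 0.3075

0.3075
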